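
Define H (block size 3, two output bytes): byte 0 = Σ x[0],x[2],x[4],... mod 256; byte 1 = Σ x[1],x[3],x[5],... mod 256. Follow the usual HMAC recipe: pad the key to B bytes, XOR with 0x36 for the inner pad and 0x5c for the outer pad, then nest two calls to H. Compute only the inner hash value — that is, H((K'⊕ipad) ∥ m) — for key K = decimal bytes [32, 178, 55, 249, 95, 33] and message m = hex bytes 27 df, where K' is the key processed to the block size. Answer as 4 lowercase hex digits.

Key decimal bytes [32, 178, 55, 249, 95, 33] = 20 b2 37 f9 5f 21 is 6 bytes > B = 3, so hash it first: H(key) = b6 cc, then zero-pad to 3 bytes: K' = b6 cc 00.
K' ⊕ ipad = 80 fa 36.
Inner input = 80 fa 36 ∥ 27 df.
Inner hash: even-index sum = 405 mod 256 = 149; odd-index sum = 289 mod 256 = 33 → 95 21.

9521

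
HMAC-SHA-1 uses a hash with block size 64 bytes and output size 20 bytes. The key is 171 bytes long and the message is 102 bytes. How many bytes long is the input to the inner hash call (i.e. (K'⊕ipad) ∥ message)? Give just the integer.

Key is 171 > 64 bytes, so it is hashed to 20 bytes then zero-padded to 64: |K'| = 64.
Inner input = (K'⊕ipad) ∥ m → 64 + 102 = 166 bytes.

166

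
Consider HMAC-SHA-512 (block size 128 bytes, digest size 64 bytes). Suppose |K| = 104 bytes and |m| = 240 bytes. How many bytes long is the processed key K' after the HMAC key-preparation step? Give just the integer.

128

Key is 104 ≤ 128 bytes, zero-padded: |K'| = 128.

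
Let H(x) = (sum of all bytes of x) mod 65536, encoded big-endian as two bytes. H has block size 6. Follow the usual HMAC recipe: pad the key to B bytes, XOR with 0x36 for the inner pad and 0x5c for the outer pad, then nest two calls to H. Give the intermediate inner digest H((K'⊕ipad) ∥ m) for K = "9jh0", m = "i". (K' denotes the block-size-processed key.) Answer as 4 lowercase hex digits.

Key "9jh0" = 39 6a 68 30 is 4 bytes ≤ B = 6; zero-pad to 6 bytes: K' = 39 6a 68 30 00 00.
K' ⊕ ipad = 0f 5c 5e 06 36 36.
Inner input = 0f 5c 5e 06 36 36 ∥ 69.
Inner hash: sum = 15+92+94+6+54+54+105 = 420 → 01 a4.

01a4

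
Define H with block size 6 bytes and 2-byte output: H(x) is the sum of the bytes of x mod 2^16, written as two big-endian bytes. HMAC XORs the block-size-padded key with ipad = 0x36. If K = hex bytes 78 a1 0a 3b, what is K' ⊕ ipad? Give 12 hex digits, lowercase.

4e973c0d3636

Key hex bytes 78 a1 0a 3b is 4 bytes ≤ B = 6; zero-pad to 6 bytes: K' = 78 a1 0a 3b 00 00.
XOR each byte with 0x36: 78⊕36=4e, a1⊕36=97, 0a⊕36=3c, 3b⊕36=0d, 00⊕36=36, 00⊕36=36.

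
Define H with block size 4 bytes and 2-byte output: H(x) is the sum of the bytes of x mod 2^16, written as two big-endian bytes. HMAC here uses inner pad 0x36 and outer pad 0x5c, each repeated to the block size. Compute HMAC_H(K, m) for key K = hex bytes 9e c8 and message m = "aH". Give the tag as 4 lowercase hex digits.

Key hex bytes 9e c8 is 2 bytes ≤ B = 4; zero-pad to 4 bytes: K' = 9e c8 00 00.
K' ⊕ ipad = a8 fe 36 36.  K' ⊕ opad = c2 94 5c 5c.
Inner input = (K'⊕ipad) ∥ m = a8 fe 36 36 ∥ 61 48.
Inner hash: sum = 168+254+54+54+97+72 = 699 → 02 bb.
Outer input = (K'⊕opad) ∥ inner = c2 94 5c 5c ∥ 02 bb.
Outer hash (tag): sum = 194+148+92+92+2+187 = 715 → 02 cb.

02cb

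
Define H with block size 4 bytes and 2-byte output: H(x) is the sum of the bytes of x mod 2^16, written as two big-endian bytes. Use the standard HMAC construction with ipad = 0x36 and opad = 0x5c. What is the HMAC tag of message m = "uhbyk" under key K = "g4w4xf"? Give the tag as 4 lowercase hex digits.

0265

Key "g4w4xf" = 67 34 77 34 78 66 is 6 bytes > B = 4, so hash it first: H(key) = 02 24, then zero-pad to 4 bytes: K' = 02 24 00 00.
K' ⊕ ipad = 34 12 36 36.  K' ⊕ opad = 5e 78 5c 5c.
Inner input = (K'⊕ipad) ∥ m = 34 12 36 36 ∥ 75 68 62 79 6b.
Inner hash: sum = 52+18+54+54+117+104+98+121+107 = 725 → 02 d5.
Outer input = (K'⊕opad) ∥ inner = 5e 78 5c 5c ∥ 02 d5.
Outer hash (tag): sum = 94+120+92+92+2+213 = 613 → 02 65.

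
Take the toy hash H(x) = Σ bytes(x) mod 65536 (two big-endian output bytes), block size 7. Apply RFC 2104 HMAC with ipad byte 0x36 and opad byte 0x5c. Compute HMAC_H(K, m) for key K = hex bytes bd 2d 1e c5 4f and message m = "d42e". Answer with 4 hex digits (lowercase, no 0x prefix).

03d0

Key hex bytes bd 2d 1e c5 4f is 5 bytes ≤ B = 7; zero-pad to 7 bytes: K' = bd 2d 1e c5 4f 00 00.
K' ⊕ ipad = 8b 1b 28 f3 79 36 36.  K' ⊕ opad = e1 71 42 99 13 5c 5c.
Inner input = (K'⊕ipad) ∥ m = 8b 1b 28 f3 79 36 36 ∥ 64 34 32 65.
Inner hash: sum = 139+27+40+243+121+54+54+100+52+50+101 = 981 → 03 d5.
Outer input = (K'⊕opad) ∥ inner = e1 71 42 99 13 5c 5c ∥ 03 d5.
Outer hash (tag): sum = 225+113+66+153+19+92+92+3+213 = 976 → 03 d0.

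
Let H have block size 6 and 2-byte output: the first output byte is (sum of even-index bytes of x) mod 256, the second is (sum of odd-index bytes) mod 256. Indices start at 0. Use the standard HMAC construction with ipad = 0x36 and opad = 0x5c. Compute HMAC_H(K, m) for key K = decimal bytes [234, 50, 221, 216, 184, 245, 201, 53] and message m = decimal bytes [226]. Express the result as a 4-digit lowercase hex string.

Key decimal bytes [234, 50, 221, 216, 184, 245, 201, 53] = ea 32 dd d8 b8 f5 c9 35 is 8 bytes > B = 6, so hash it first: H(key) = 48 34, then zero-pad to 6 bytes: K' = 48 34 00 00 00 00.
K' ⊕ ipad = 7e 02 36 36 36 36.  K' ⊕ opad = 14 68 5c 5c 5c 5c.
Inner input = (K'⊕ipad) ∥ m = 7e 02 36 36 36 36 ∥ e2.
Inner hash: even-index sum = 460 mod 256 = 204; odd-index sum = 110 mod 256 = 110 → cc 6e.
Outer input = (K'⊕opad) ∥ inner = 14 68 5c 5c 5c 5c ∥ cc 6e.
Outer hash (tag): even-index sum = 408 mod 256 = 152; odd-index sum = 398 mod 256 = 142 → 98 8e.

988e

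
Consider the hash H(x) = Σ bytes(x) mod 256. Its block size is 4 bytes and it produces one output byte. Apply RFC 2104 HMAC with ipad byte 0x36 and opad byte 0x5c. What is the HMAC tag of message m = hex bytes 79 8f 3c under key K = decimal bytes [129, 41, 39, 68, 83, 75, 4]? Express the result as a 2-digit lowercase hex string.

66

Key decimal bytes [129, 41, 39, 68, 83, 75, 4] = 81 29 27 44 53 4b 04 is 7 bytes > B = 4, so hash it first: H(key) = b7, then zero-pad to 4 bytes: K' = b7 00 00 00.
K' ⊕ ipad = 81 36 36 36.  K' ⊕ opad = eb 5c 5c 5c.
Inner input = (K'⊕ipad) ∥ m = 81 36 36 36 ∥ 79 8f 3c.
Inner hash: sum = 129+54+54+54+121+143+60 = 615; mod 256 = 103 → 67.
Outer input = (K'⊕opad) ∥ inner = eb 5c 5c 5c ∥ 67.
Outer hash (tag): sum = 235+92+92+92+103 = 614; mod 256 = 102 → 66.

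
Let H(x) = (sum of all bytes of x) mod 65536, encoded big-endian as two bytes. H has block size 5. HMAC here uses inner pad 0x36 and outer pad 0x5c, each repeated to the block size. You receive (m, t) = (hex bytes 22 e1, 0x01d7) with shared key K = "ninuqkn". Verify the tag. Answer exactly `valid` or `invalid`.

invalid

Key "ninuqkn" = 6e 69 6e 75 71 6b 6e is 7 bytes > B = 5, so hash it first: H(key) = 03 04, then zero-pad to 5 bytes: K' = 03 04 00 00 00.
K' ⊕ ipad = 35 32 36 36 36; K' ⊕ opad = 5f 58 5c 5c 5c.
Inner hash: sum = 53+50+54+54+54+34+225 = 524 → 02 0c.
Outer hash (recomputed tag): sum = 95+88+92+92+92+2+12 = 473 → 01 d9.
Recomputed tag = 01d9; claimed = 01d7 → mismatch.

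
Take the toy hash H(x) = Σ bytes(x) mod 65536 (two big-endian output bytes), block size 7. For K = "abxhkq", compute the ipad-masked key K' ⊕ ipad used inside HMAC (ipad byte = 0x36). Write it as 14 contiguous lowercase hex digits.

57544e5e5d4736

Key "abxhkq" = 61 62 78 68 6b 71 is 6 bytes ≤ B = 7; zero-pad to 7 bytes: K' = 61 62 78 68 6b 71 00.
XOR each byte with 0x36: 61⊕36=57, 62⊕36=54, 78⊕36=4e, 68⊕36=5e, 6b⊕36=5d, 71⊕36=47, 00⊕36=36.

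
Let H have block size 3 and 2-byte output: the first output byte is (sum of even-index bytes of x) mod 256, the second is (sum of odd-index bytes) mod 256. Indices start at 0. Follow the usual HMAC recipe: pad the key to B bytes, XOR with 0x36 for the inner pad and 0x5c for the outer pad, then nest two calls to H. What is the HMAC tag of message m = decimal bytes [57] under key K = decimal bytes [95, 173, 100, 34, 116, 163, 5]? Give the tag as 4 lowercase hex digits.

396e

Key decimal bytes [95, 173, 100, 34, 116, 163, 5] = 5f ad 64 22 74 a3 05 is 7 bytes > B = 3, so hash it first: H(key) = 3c 72, then zero-pad to 3 bytes: K' = 3c 72 00.
K' ⊕ ipad = 0a 44 36.  K' ⊕ opad = 60 2e 5c.
Inner input = (K'⊕ipad) ∥ m = 0a 44 36 ∥ 39.
Inner hash: even-index sum = 64 mod 256 = 64; odd-index sum = 125 mod 256 = 125 → 40 7d.
Outer input = (K'⊕opad) ∥ inner = 60 2e 5c ∥ 40 7d.
Outer hash (tag): even-index sum = 313 mod 256 = 57; odd-index sum = 110 mod 256 = 110 → 39 6e.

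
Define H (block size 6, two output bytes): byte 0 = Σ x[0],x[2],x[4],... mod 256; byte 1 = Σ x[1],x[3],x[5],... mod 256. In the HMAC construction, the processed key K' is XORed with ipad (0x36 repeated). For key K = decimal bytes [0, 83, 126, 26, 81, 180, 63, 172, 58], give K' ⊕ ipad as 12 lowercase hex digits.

7efb36363636

Key decimal bytes [0, 83, 126, 26, 81, 180, 63, 172, 58] = 00 53 7e 1a 51 b4 3f ac 3a is 9 bytes > B = 6, so hash it first: H(key) = 48 cd, then zero-pad to 6 bytes: K' = 48 cd 00 00 00 00.
XOR each byte with 0x36: 48⊕36=7e, cd⊕36=fb, 00⊕36=36, 00⊕36=36, 00⊕36=36, 00⊕36=36.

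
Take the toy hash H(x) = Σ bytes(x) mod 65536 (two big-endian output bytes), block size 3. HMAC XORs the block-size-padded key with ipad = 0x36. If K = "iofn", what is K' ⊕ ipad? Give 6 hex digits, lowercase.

379a36

Key "iofn" = 69 6f 66 6e is 4 bytes > B = 3, so hash it first: H(key) = 01 ac, then zero-pad to 3 bytes: K' = 01 ac 00.
XOR each byte with 0x36: 01⊕36=37, ac⊕36=9a, 00⊕36=36.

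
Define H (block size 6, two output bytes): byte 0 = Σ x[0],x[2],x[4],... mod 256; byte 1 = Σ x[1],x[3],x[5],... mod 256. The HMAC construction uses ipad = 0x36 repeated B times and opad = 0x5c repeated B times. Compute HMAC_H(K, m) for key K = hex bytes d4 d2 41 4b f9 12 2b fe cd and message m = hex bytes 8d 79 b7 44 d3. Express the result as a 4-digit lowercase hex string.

c56d

Key hex bytes d4 d2 41 4b f9 12 2b fe cd is 9 bytes > B = 6, so hash it first: H(key) = 06 2d, then zero-pad to 6 bytes: K' = 06 2d 00 00 00 00.
K' ⊕ ipad = 30 1b 36 36 36 36.  K' ⊕ opad = 5a 71 5c 5c 5c 5c.
Inner input = (K'⊕ipad) ∥ m = 30 1b 36 36 36 36 ∥ 8d 79 b7 44 d3.
Inner hash: even-index sum = 691 mod 256 = 179; odd-index sum = 324 mod 256 = 68 → b3 44.
Outer input = (K'⊕opad) ∥ inner = 5a 71 5c 5c 5c 5c ∥ b3 44.
Outer hash (tag): even-index sum = 453 mod 256 = 197; odd-index sum = 365 mod 256 = 109 → c5 6d.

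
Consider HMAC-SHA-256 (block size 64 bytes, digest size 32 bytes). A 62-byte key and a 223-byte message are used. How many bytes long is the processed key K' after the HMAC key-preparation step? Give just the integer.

64

Key is 62 ≤ 64 bytes, zero-padded: |K'| = 64.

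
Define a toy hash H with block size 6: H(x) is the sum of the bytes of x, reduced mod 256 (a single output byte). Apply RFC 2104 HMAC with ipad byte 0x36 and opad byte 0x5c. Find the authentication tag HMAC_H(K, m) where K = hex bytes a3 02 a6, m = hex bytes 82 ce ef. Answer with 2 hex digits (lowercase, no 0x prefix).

a5

Key hex bytes a3 02 a6 is 3 bytes ≤ B = 6; zero-pad to 6 bytes: K' = a3 02 a6 00 00 00.
K' ⊕ ipad = 95 34 90 36 36 36.  K' ⊕ opad = ff 5e fa 5c 5c 5c.
Inner input = (K'⊕ipad) ∥ m = 95 34 90 36 36 36 ∥ 82 ce ef.
Inner hash: sum = 149+52+144+54+54+54+130+206+239 = 1082; mod 256 = 58 → 3a.
Outer input = (K'⊕opad) ∥ inner = ff 5e fa 5c 5c 5c ∥ 3a.
Outer hash (tag): sum = 255+94+250+92+92+92+58 = 933; mod 256 = 165 → a5.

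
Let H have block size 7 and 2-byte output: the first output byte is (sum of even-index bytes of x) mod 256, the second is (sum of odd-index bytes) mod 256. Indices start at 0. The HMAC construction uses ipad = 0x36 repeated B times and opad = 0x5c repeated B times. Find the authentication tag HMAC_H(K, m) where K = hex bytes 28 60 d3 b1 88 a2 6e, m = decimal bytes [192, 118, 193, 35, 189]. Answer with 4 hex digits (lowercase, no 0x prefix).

b8d9

Key hex bytes 28 60 d3 b1 88 a2 6e is exactly B = 7 bytes: K' = 28 60 d3 b1 88 a2 6e.
K' ⊕ ipad = 1e 56 e5 87 be 94 58.  K' ⊕ opad = 74 3c 8f ed d4 fe 32.
Inner input = (K'⊕ipad) ∥ m = 1e 56 e5 87 be 94 58 ∥ c0 76 c1 23 bd.
Inner hash: even-index sum = 690 mod 256 = 178; odd-index sum = 943 mod 256 = 175 → b2 af.
Outer input = (K'⊕opad) ∥ inner = 74 3c 8f ed d4 fe 32 ∥ b2 af.
Outer hash (tag): even-index sum = 696 mod 256 = 184; odd-index sum = 729 mod 256 = 217 → b8 d9.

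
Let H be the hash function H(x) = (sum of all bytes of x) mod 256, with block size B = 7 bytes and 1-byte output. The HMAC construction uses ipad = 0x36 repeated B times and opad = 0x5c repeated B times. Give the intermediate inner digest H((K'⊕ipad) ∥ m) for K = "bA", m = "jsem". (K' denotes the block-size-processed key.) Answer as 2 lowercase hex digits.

Key "bA" = 62 41 is 2 bytes ≤ B = 7; zero-pad to 7 bytes: K' = 62 41 00 00 00 00 00.
K' ⊕ ipad = 54 77 36 36 36 36 36.
Inner input = 54 77 36 36 36 36 36 ∥ 6a 73 65 6d.
Inner hash: sum = 84+119+54+54+54+54+54+106+115+101+109 = 904; mod 256 = 136 → 88.

88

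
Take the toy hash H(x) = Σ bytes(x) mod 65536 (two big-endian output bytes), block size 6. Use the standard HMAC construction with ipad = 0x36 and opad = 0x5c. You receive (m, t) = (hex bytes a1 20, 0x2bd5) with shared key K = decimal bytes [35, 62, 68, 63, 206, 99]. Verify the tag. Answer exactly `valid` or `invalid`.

Key decimal bytes [35, 62, 68, 63, 206, 99] = 23 3e 44 3f ce 63 is exactly B = 6 bytes: K' = 23 3e 44 3f ce 63.
K' ⊕ ipad = 15 08 72 09 f8 55; K' ⊕ opad = 7f 62 18 63 92 3f.
Inner hash: sum = 21+8+114+9+248+85+161+32 = 678 → 02 a6.
Outer hash (recomputed tag): sum = 127+98+24+99+146+63+2+166 = 725 → 02 d5.
Recomputed tag = 02d5; claimed = 2bd5 → mismatch.

invalid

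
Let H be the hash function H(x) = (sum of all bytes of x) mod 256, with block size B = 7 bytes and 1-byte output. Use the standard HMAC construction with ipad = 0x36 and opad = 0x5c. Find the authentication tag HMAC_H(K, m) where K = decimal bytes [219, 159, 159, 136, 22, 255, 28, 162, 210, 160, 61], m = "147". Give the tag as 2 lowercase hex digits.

Key decimal bytes [219, 159, 159, 136, 22, 255, 28, 162, 210, 160, 61] = db 9f 9f 88 16 ff 1c a2 d2 a0 3d is 11 bytes > B = 7, so hash it first: H(key) = 23, then zero-pad to 7 bytes: K' = 23 00 00 00 00 00 00.
K' ⊕ ipad = 15 36 36 36 36 36 36.  K' ⊕ opad = 7f 5c 5c 5c 5c 5c 5c.
Inner input = (K'⊕ipad) ∥ m = 15 36 36 36 36 36 36 ∥ 31 34 37.
Inner hash: sum = 21+54+54+54+54+54+54+49+52+55 = 501; mod 256 = 245 → f5.
Outer input = (K'⊕opad) ∥ inner = 7f 5c 5c 5c 5c 5c 5c ∥ f5.
Outer hash (tag): sum = 127+92+92+92+92+92+92+245 = 924; mod 256 = 156 → 9c.

9c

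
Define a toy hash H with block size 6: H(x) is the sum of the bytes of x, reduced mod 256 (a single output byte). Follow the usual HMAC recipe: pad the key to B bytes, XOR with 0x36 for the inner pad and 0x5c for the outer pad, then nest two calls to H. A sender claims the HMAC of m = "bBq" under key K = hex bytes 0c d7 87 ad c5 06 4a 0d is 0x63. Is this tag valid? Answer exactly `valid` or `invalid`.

Key hex bytes 0c d7 87 ad c5 06 4a 0d is 8 bytes > B = 6, so hash it first: H(key) = 39, then zero-pad to 6 bytes: K' = 39 00 00 00 00 00.
K' ⊕ ipad = 0f 36 36 36 36 36; K' ⊕ opad = 65 5c 5c 5c 5c 5c.
Inner hash: sum = 15+54+54+54+54+54+98+66+113 = 562; mod 256 = 50 → 32.
Outer hash (recomputed tag): sum = 101+92+92+92+92+92+50 = 611; mod 256 = 99 → 63.
Recomputed tag = 63; claimed = 63 → match.

valid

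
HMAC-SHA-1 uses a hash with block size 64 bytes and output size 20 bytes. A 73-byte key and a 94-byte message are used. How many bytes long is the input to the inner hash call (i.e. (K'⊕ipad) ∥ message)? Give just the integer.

158

Key is 73 > 64 bytes, so it is hashed to 20 bytes then zero-padded to 64: |K'| = 64.
Inner input = (K'⊕ipad) ∥ m → 64 + 94 = 158 bytes.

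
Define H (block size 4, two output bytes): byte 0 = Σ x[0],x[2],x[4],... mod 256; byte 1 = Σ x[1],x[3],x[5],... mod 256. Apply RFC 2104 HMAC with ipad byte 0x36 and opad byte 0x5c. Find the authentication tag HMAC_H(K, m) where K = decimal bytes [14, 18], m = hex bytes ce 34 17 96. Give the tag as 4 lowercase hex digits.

Key decimal bytes [14, 18] = 0e 12 is 2 bytes ≤ B = 4; zero-pad to 4 bytes: K' = 0e 12 00 00.
K' ⊕ ipad = 38 24 36 36.  K' ⊕ opad = 52 4e 5c 5c.
Inner input = (K'⊕ipad) ∥ m = 38 24 36 36 ∥ ce 34 17 96.
Inner hash: even-index sum = 339 mod 256 = 83; odd-index sum = 292 mod 256 = 36 → 53 24.
Outer input = (K'⊕opad) ∥ inner = 52 4e 5c 5c ∥ 53 24.
Outer hash (tag): even-index sum = 257 mod 256 = 1; odd-index sum = 206 mod 256 = 206 → 01 ce.

01ce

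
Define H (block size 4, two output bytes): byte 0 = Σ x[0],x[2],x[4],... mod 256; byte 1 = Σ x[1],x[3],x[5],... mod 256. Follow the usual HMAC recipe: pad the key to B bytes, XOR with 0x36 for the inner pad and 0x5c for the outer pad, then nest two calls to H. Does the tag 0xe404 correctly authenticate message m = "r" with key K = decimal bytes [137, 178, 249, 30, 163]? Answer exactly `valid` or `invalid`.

invalid

Key decimal bytes [137, 178, 249, 30, 163] = 89 b2 f9 1e a3 is 5 bytes > B = 4, so hash it first: H(key) = 25 d0, then zero-pad to 4 bytes: K' = 25 d0 00 00.
K' ⊕ ipad = 13 e6 36 36; K' ⊕ opad = 79 8c 5c 5c.
Inner hash: even-index sum = 187 mod 256 = 187; odd-index sum = 284 mod 256 = 28 → bb 1c.
Outer hash (recomputed tag): even-index sum = 400 mod 256 = 144; odd-index sum = 260 mod 256 = 4 → 90 04.
Recomputed tag = 9004; claimed = e404 → mismatch.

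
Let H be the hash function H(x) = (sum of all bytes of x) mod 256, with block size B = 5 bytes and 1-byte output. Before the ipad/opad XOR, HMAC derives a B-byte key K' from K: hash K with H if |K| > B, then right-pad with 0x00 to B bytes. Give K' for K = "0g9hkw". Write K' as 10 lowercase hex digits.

1a00000000

|K| = 6 > B = 5, so first hash the key.
H(K): sum = 48+103+57+104+107+119 = 538; mod 256 = 26 → 1a.
Zero-pad H(K) = 1a to 5 bytes: K' = 1a 00 00 00 00.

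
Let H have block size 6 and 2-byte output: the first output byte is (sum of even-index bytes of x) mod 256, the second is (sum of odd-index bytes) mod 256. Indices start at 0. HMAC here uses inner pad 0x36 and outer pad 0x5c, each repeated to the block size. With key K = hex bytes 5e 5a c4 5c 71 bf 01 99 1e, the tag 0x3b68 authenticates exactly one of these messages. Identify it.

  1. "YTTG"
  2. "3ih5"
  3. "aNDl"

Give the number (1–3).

3

Key hex bytes 5e 5a c4 5c 71 bf 01 99 1e is 9 bytes > B = 6, so hash it first: H(key) = b2 0e, then zero-pad to 6 bytes: K' = b2 0e 00 00 00 00.
K' ⊕ ipad = 84 38 36 36 36 36; K' ⊕ opad = ee 52 5c 5c 5c 5c.
m1: inner = H(84 38 36 36 36 36 59 54 54 47) = 9d 3f; tag = H(ee 52 5c 5c 5c 5c 9d 3f) = 4349
m2: inner = H(84 38 36 36 36 36 33 69 68 35) = 8b 42; tag = H(ee 52 5c 5c 5c 5c 8b 42) = 314c
m3: inner = H(84 38 36 36 36 36 61 4e 44 6c) = 95 5e; tag = H(ee 52 5c 5c 5c 5c 95 5e) = 3b68 ← matches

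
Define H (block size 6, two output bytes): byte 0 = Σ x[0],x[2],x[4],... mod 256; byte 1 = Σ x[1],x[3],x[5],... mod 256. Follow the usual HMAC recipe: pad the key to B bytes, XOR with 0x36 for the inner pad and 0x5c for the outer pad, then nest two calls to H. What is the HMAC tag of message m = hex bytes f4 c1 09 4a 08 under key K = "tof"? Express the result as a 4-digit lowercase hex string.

Key "tof" = 74 6f 66 is 3 bytes ≤ B = 6; zero-pad to 6 bytes: K' = 74 6f 66 00 00 00.
K' ⊕ ipad = 42 59 50 36 36 36.  K' ⊕ opad = 28 33 3a 5c 5c 5c.
Inner input = (K'⊕ipad) ∥ m = 42 59 50 36 36 36 ∥ f4 c1 09 4a 08.
Inner hash: even-index sum = 461 mod 256 = 205; odd-index sum = 464 mod 256 = 208 → cd d0.
Outer input = (K'⊕opad) ∥ inner = 28 33 3a 5c 5c 5c ∥ cd d0.
Outer hash (tag): even-index sum = 395 mod 256 = 139; odd-index sum = 443 mod 256 = 187 → 8b bb.

8bbb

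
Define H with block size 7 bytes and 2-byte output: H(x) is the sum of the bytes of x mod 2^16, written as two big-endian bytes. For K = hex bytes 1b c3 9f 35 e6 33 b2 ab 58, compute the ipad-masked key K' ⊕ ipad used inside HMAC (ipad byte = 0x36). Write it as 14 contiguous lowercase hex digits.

Key hex bytes 1b c3 9f 35 e6 33 b2 ab 58 is 9 bytes > B = 7, so hash it first: H(key) = 04 80, then zero-pad to 7 bytes: K' = 04 80 00 00 00 00 00.
XOR each byte with 0x36: 04⊕36=32, 80⊕36=b6, 00⊕36=36, 00⊕36=36, 00⊕36=36, 00⊕36=36, 00⊕36=36.

32b63636363636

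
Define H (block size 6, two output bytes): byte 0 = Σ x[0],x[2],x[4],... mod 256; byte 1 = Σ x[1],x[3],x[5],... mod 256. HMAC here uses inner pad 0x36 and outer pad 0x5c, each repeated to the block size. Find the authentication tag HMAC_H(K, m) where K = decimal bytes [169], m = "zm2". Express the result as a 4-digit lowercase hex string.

6423

Key decimal bytes [169] = a9 is 1 byte ≤ B = 6; zero-pad to 6 bytes: K' = a9 00 00 00 00 00.
K' ⊕ ipad = 9f 36 36 36 36 36.  K' ⊕ opad = f5 5c 5c 5c 5c 5c.
Inner input = (K'⊕ipad) ∥ m = 9f 36 36 36 36 36 ∥ 7a 6d 32.
Inner hash: even-index sum = 439 mod 256 = 183; odd-index sum = 271 mod 256 = 15 → b7 0f.
Outer input = (K'⊕opad) ∥ inner = f5 5c 5c 5c 5c 5c ∥ b7 0f.
Outer hash (tag): even-index sum = 612 mod 256 = 100; odd-index sum = 291 mod 256 = 35 → 64 23.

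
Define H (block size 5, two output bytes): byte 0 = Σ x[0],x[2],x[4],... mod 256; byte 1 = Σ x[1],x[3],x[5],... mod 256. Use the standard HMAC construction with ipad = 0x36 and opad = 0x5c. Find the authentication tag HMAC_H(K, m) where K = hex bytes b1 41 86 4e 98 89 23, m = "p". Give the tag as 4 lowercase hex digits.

Key hex bytes b1 41 86 4e 98 89 23 is 7 bytes > B = 5, so hash it first: H(key) = f2 18, then zero-pad to 5 bytes: K' = f2 18 00 00 00.
K' ⊕ ipad = c4 2e 36 36 36.  K' ⊕ opad = ae 44 5c 5c 5c.
Inner input = (K'⊕ipad) ∥ m = c4 2e 36 36 36 ∥ 70.
Inner hash: even-index sum = 304 mod 256 = 48; odd-index sum = 212 mod 256 = 212 → 30 d4.
Outer input = (K'⊕opad) ∥ inner = ae 44 5c 5c 5c ∥ 30 d4.
Outer hash (tag): even-index sum = 570 mod 256 = 58; odd-index sum = 208 mod 256 = 208 → 3a d0.

3ad0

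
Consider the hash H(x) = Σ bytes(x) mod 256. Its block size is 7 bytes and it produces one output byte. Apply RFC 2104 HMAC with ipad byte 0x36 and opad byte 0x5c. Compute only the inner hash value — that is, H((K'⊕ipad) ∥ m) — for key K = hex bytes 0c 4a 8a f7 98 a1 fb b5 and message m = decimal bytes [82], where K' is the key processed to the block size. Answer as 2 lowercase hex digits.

Key hex bytes 0c 4a 8a f7 98 a1 fb b5 is 8 bytes > B = 7, so hash it first: H(key) = c0, then zero-pad to 7 bytes: K' = c0 00 00 00 00 00 00.
K' ⊕ ipad = f6 36 36 36 36 36 36.
Inner input = f6 36 36 36 36 36 36 ∥ 52.
Inner hash: sum = 246+54+54+54+54+54+54+82 = 652; mod 256 = 140 → 8c.

8c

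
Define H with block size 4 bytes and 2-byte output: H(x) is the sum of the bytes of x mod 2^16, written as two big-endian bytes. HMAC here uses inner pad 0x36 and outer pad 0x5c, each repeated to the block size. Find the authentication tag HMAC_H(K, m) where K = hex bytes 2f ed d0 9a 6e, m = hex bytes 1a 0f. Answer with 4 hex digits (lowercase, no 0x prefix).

Key hex bytes 2f ed d0 9a 6e is 5 bytes > B = 4, so hash it first: H(key) = 02 f4, then zero-pad to 4 bytes: K' = 02 f4 00 00.
K' ⊕ ipad = 34 c2 36 36.  K' ⊕ opad = 5e a8 5c 5c.
Inner input = (K'⊕ipad) ∥ m = 34 c2 36 36 ∥ 1a 0f.
Inner hash: sum = 52+194+54+54+26+15 = 395 → 01 8b.
Outer input = (K'⊕opad) ∥ inner = 5e a8 5c 5c ∥ 01 8b.
Outer hash (tag): sum = 94+168+92+92+1+139 = 586 → 02 4a.

024a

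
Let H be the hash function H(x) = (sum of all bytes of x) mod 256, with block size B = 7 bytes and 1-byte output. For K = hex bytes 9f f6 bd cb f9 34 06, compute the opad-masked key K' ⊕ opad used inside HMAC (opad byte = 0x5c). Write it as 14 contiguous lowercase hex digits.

c3aae197a5685a

Key hex bytes 9f f6 bd cb f9 34 06 is exactly B = 7 bytes: K' = 9f f6 bd cb f9 34 06.
XOR each byte with 0x5c: 9f⊕5c=c3, f6⊕5c=aa, bd⊕5c=e1, cb⊕5c=97, f9⊕5c=a5, 34⊕5c=68, 06⊕5c=5a.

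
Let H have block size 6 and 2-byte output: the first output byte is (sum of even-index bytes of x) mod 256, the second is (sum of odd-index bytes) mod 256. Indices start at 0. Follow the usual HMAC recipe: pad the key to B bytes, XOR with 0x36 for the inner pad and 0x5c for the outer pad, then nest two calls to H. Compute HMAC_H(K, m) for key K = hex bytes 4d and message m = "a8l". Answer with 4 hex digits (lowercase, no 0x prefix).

Key hex bytes 4d is 1 byte ≤ B = 6; zero-pad to 6 bytes: K' = 4d 00 00 00 00 00.
K' ⊕ ipad = 7b 36 36 36 36 36.  K' ⊕ opad = 11 5c 5c 5c 5c 5c.
Inner input = (K'⊕ipad) ∥ m = 7b 36 36 36 36 36 ∥ 61 38 6c.
Inner hash: even-index sum = 436 mod 256 = 180; odd-index sum = 218 mod 256 = 218 → b4 da.
Outer input = (K'⊕opad) ∥ inner = 11 5c 5c 5c 5c 5c ∥ b4 da.
Outer hash (tag): even-index sum = 381 mod 256 = 125; odd-index sum = 494 mod 256 = 238 → 7d ee.

7dee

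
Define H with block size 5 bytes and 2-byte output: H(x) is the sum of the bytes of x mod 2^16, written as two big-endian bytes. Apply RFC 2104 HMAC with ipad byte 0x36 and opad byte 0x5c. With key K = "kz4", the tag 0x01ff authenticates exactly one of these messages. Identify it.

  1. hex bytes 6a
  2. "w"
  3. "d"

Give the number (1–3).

Key "kz4" = 6b 7a 34 is 3 bytes ≤ B = 5; zero-pad to 5 bytes: K' = 6b 7a 34 00 00.
K' ⊕ ipad = 5d 4c 02 36 36; K' ⊕ opad = 37 26 68 5c 5c.
m1: inner = H(5d 4c 02 36 36 6a) = 01 81; tag = H(37 26 68 5c 5c 01 81) = 01ff ← matches
m2: inner = H(5d 4c 02 36 36 77) = 01 8e; tag = H(37 26 68 5c 5c 01 8e) = 020c
m3: inner = H(5d 4c 02 36 36 64) = 01 7b; tag = H(37 26 68 5c 5c 01 7b) = 01f9

1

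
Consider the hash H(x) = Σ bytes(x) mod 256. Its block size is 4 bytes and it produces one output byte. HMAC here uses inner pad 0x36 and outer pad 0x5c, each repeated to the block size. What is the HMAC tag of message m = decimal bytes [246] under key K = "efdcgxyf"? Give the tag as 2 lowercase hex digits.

Key "efdcgxyf" = 65 66 64 63 67 78 79 66 is 8 bytes > B = 4, so hash it first: H(key) = 50, then zero-pad to 4 bytes: K' = 50 00 00 00.
K' ⊕ ipad = 66 36 36 36.  K' ⊕ opad = 0c 5c 5c 5c.
Inner input = (K'⊕ipad) ∥ m = 66 36 36 36 ∥ f6.
Inner hash: sum = 102+54+54+54+246 = 510; mod 256 = 254 → fe.
Outer input = (K'⊕opad) ∥ inner = 0c 5c 5c 5c ∥ fe.
Outer hash (tag): sum = 12+92+92+92+254 = 542; mod 256 = 30 → 1e.

1e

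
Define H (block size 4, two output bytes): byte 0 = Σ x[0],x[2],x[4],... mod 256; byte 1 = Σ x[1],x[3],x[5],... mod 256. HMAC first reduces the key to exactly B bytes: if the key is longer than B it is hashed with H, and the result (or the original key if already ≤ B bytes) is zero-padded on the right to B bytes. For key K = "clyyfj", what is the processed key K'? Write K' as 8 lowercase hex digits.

|K| = 6 > B = 4, so first hash the key.
H(K): even-index sum = 322 mod 256 = 66; odd-index sum = 335 mod 256 = 79 → 42 4f.
Zero-pad H(K) = 42 4f to 4 bytes: K' = 42 4f 00 00.

424f0000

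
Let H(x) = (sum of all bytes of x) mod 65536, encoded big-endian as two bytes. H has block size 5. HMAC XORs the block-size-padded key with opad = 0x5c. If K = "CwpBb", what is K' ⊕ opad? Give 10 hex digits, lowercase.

1f2b2c1e3e

Key "CwpBb" = 43 77 70 42 62 is exactly B = 5 bytes: K' = 43 77 70 42 62.
XOR each byte with 0x5c: 43⊕5c=1f, 77⊕5c=2b, 70⊕5c=2c, 42⊕5c=1e, 62⊕5c=3e.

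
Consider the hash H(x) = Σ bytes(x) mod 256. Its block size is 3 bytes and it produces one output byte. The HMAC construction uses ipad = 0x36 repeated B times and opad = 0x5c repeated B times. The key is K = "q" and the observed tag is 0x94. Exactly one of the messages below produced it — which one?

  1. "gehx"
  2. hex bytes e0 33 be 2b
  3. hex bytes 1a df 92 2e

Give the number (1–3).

Key "q" = 71 is 1 byte ≤ B = 3; zero-pad to 3 bytes: K' = 71 00 00.
K' ⊕ ipad = 47 36 36; K' ⊕ opad = 2d 5c 5c.
m1: inner = H(47 36 36 67 65 68 78) = 5f; tag = H(2d 5c 5c 5f) = 44
m2: inner = H(47 36 36 e0 33 be 2b) = af; tag = H(2d 5c 5c af) = 94 ← matches
m3: inner = H(47 36 36 1a df 92 2e) = 6c; tag = H(2d 5c 5c 6c) = 51

2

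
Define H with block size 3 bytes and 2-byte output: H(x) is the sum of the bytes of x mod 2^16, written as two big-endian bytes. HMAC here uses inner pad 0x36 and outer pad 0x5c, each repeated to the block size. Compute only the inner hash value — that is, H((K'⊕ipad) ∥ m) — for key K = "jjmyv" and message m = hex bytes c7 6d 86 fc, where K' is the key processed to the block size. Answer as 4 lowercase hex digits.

Key "jjmyv" = 6a 6a 6d 79 76 is 5 bytes > B = 3, so hash it first: H(key) = 02 30, then zero-pad to 3 bytes: K' = 02 30 00.
K' ⊕ ipad = 34 06 36.
Inner input = 34 06 36 ∥ c7 6d 86 fc.
Inner hash: sum = 52+6+54+199+109+134+252 = 806 → 03 26.

0326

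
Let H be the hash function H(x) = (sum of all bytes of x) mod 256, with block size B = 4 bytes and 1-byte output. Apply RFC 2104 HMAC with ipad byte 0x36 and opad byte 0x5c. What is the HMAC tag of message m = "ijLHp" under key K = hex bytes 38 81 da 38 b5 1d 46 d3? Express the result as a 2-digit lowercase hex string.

f7

Key hex bytes 38 81 da 38 b5 1d 46 d3 is 8 bytes > B = 4, so hash it first: H(key) = b6, then zero-pad to 4 bytes: K' = b6 00 00 00.
K' ⊕ ipad = 80 36 36 36.  K' ⊕ opad = ea 5c 5c 5c.
Inner input = (K'⊕ipad) ∥ m = 80 36 36 36 ∥ 69 6a 4c 48 70.
Inner hash: sum = 128+54+54+54+105+106+76+72+112 = 761; mod 256 = 249 → f9.
Outer input = (K'⊕opad) ∥ inner = ea 5c 5c 5c ∥ f9.
Outer hash (tag): sum = 234+92+92+92+249 = 759; mod 256 = 247 → f7.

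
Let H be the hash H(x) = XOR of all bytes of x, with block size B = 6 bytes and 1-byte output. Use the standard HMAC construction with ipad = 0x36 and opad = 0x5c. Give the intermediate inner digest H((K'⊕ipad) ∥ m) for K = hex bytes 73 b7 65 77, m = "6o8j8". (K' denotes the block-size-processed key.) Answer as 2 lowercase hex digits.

Key hex bytes 73 b7 65 77 is 4 bytes ≤ B = 6; zero-pad to 6 bytes: K' = 73 b7 65 77 00 00.
K' ⊕ ipad = 45 81 53 41 36 36.
Inner input = 45 81 53 41 36 36 ∥ 36 6f 38 6a 38.
Inner hash: XOR 45⊕81⊕53⊕41⊕36⊕36⊕36⊕6f⊕38⊕6a⊕38 = e5.

e5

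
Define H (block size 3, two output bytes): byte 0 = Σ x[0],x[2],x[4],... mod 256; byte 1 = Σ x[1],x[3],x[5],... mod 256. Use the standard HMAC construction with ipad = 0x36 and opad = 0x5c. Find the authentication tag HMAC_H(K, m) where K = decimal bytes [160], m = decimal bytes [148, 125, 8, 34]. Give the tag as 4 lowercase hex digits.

2ac7

Key decimal bytes [160] = a0 is 1 byte ≤ B = 3; zero-pad to 3 bytes: K' = a0 00 00.
K' ⊕ ipad = 96 36 36.  K' ⊕ opad = fc 5c 5c.
Inner input = (K'⊕ipad) ∥ m = 96 36 36 ∥ 94 7d 08 22.
Inner hash: even-index sum = 363 mod 256 = 107; odd-index sum = 210 mod 256 = 210 → 6b d2.
Outer input = (K'⊕opad) ∥ inner = fc 5c 5c ∥ 6b d2.
Outer hash (tag): even-index sum = 554 mod 256 = 42; odd-index sum = 199 mod 256 = 199 → 2a c7.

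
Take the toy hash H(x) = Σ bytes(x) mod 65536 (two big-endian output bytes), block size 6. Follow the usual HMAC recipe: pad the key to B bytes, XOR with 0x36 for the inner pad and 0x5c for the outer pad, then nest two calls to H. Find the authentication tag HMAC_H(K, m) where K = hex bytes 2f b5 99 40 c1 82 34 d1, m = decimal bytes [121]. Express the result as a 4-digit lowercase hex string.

02d8

Key hex bytes 2f b5 99 40 c1 82 34 d1 is 8 bytes > B = 6, so hash it first: H(key) = 04 05, then zero-pad to 6 bytes: K' = 04 05 00 00 00 00.
K' ⊕ ipad = 32 33 36 36 36 36.  K' ⊕ opad = 58 59 5c 5c 5c 5c.
Inner input = (K'⊕ipad) ∥ m = 32 33 36 36 36 36 ∥ 79.
Inner hash: sum = 50+51+54+54+54+54+121 = 438 → 01 b6.
Outer input = (K'⊕opad) ∥ inner = 58 59 5c 5c 5c 5c ∥ 01 b6.
Outer hash (tag): sum = 88+89+92+92+92+92+1+182 = 728 → 02 d8.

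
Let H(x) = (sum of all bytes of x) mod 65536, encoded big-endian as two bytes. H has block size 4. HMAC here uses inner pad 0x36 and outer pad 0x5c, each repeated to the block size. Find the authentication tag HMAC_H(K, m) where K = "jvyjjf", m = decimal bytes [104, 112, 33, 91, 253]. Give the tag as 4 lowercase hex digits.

Key "jvyjjf" = 6a 76 79 6a 6a 66 is 6 bytes > B = 4, so hash it first: H(key) = 02 93, then zero-pad to 4 bytes: K' = 02 93 00 00.
K' ⊕ ipad = 34 a5 36 36.  K' ⊕ opad = 5e cf 5c 5c.
Inner input = (K'⊕ipad) ∥ m = 34 a5 36 36 ∥ 68 70 21 5b fd.
Inner hash: sum = 52+165+54+54+104+112+33+91+253 = 918 → 03 96.
Outer input = (K'⊕opad) ∥ inner = 5e cf 5c 5c ∥ 03 96.
Outer hash (tag): sum = 94+207+92+92+3+150 = 638 → 02 7e.

027e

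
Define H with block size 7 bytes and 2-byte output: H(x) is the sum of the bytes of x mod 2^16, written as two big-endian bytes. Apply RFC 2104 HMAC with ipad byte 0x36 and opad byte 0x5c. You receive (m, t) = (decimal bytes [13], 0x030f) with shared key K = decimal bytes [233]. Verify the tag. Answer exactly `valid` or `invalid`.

Key decimal bytes [233] = e9 is 1 byte ≤ B = 7; zero-pad to 7 bytes: K' = e9 00 00 00 00 00 00.
K' ⊕ ipad = df 36 36 36 36 36 36; K' ⊕ opad = b5 5c 5c 5c 5c 5c 5c.
Inner hash: sum = 223+54+54+54+54+54+54+13 = 560 → 02 30.
Outer hash (recomputed tag): sum = 181+92+92+92+92+92+92+2+48 = 783 → 03 0f.
Recomputed tag = 030f; claimed = 030f → match.

valid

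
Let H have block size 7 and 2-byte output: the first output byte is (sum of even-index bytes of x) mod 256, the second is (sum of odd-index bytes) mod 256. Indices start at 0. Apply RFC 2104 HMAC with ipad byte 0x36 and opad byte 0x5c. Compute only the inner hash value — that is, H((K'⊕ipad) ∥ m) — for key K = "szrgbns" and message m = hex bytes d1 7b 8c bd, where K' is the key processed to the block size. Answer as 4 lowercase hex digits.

5a52

Key "szrgbns" = 73 7a 72 67 62 6e 73 is exactly B = 7 bytes: K' = 73 7a 72 67 62 6e 73.
K' ⊕ ipad = 45 4c 44 51 54 58 45.
Inner input = 45 4c 44 51 54 58 45 ∥ d1 7b 8c bd.
Inner hash: even-index sum = 602 mod 256 = 90; odd-index sum = 594 mod 256 = 82 → 5a 52.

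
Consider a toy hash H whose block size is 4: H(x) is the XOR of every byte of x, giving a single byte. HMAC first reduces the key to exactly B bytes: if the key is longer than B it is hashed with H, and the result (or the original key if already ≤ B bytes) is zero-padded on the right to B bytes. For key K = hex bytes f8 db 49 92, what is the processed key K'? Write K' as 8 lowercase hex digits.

f8db4992

Key hex bytes f8 db 49 92 is exactly B = 4 bytes: K' = f8 db 49 92.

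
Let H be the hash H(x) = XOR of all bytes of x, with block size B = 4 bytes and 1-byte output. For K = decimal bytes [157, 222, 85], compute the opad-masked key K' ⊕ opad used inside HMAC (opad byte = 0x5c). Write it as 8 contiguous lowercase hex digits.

c182095c

Key decimal bytes [157, 222, 85] = 9d de 55 is 3 bytes ≤ B = 4; zero-pad to 4 bytes: K' = 9d de 55 00.
XOR each byte with 0x5c: 9d⊕5c=c1, de⊕5c=82, 55⊕5c=09, 00⊕5c=5c.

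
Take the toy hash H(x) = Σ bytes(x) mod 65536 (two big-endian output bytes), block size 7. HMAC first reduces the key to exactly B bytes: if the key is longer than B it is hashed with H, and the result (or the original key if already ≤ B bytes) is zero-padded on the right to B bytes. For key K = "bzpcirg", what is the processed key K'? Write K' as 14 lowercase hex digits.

Key "bzpcirg" = 62 7a 70 63 69 72 67 is exactly B = 7 bytes: K' = 62 7a 70 63 69 72 67.

627a7063697267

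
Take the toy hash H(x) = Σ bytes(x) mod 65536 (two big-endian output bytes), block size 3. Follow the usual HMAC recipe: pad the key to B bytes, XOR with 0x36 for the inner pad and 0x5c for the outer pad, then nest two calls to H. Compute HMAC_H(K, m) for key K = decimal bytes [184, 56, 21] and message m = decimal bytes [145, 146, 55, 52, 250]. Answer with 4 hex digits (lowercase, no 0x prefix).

01db

Key decimal bytes [184, 56, 21] = b8 38 15 is exactly B = 3 bytes: K' = b8 38 15.
K' ⊕ ipad = 8e 0e 23.  K' ⊕ opad = e4 64 49.
Inner input = (K'⊕ipad) ∥ m = 8e 0e 23 ∥ 91 92 37 34 fa.
Inner hash: sum = 142+14+35+145+146+55+52+250 = 839 → 03 47.
Outer input = (K'⊕opad) ∥ inner = e4 64 49 ∥ 03 47.
Outer hash (tag): sum = 228+100+73+3+71 = 475 → 01 db.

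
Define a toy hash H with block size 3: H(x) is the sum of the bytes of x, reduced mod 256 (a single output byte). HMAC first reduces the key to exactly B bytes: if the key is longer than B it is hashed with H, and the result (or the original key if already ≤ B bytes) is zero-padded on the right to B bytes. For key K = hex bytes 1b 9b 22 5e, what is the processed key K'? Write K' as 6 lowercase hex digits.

360000

|K| = 4 > B = 3, so first hash the key.
H(K): sum = 27+155+34+94 = 310; mod 256 = 54 → 36.
Zero-pad H(K) = 36 to 3 bytes: K' = 36 00 00.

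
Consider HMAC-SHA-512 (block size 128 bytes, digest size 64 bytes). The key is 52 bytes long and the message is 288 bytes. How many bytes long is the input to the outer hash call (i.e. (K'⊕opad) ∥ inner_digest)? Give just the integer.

Key is 52 ≤ 128 bytes, zero-padded: |K'| = 128.
Outer input = (K'⊕opad) ∥ H(inner) → 128 + 64 = 192 bytes.

192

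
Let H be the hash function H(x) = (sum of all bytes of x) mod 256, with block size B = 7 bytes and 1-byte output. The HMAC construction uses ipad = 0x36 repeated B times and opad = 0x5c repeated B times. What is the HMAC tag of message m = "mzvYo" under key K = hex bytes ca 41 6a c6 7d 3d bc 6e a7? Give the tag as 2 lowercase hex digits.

1b

Key hex bytes ca 41 6a c6 7d 3d bc 6e a7 is 9 bytes > B = 7, so hash it first: H(key) = c6, then zero-pad to 7 bytes: K' = c6 00 00 00 00 00 00.
K' ⊕ ipad = f0 36 36 36 36 36 36.  K' ⊕ opad = 9a 5c 5c 5c 5c 5c 5c.
Inner input = (K'⊕ipad) ∥ m = f0 36 36 36 36 36 36 ∥ 6d 7a 76 59 6f.
Inner hash: sum = 240+54+54+54+54+54+54+109+122+118+89+111 = 1113; mod 256 = 89 → 59.
Outer input = (K'⊕opad) ∥ inner = 9a 5c 5c 5c 5c 5c 5c ∥ 59.
Outer hash (tag): sum = 154+92+92+92+92+92+92+89 = 795; mod 256 = 27 → 1b.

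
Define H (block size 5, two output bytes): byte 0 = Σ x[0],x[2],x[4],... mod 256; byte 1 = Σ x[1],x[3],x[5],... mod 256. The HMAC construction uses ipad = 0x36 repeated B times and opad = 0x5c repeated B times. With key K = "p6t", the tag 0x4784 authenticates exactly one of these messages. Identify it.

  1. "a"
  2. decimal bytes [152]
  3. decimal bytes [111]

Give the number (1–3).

Key "p6t" = 70 36 74 is 3 bytes ≤ B = 5; zero-pad to 5 bytes: K' = 70 36 74 00 00.
K' ⊕ ipad = 46 00 42 36 36; K' ⊕ opad = 2c 6a 28 5c 5c.
m1: inner = H(46 00 42 36 36 61) = be 97; tag = H(2c 6a 28 5c 5c be 97) = 4784 ← matches
m2: inner = H(46 00 42 36 36 98) = be ce; tag = H(2c 6a 28 5c 5c be ce) = 7e84
m3: inner = H(46 00 42 36 36 6f) = be a5; tag = H(2c 6a 28 5c 5c be a5) = 5584

1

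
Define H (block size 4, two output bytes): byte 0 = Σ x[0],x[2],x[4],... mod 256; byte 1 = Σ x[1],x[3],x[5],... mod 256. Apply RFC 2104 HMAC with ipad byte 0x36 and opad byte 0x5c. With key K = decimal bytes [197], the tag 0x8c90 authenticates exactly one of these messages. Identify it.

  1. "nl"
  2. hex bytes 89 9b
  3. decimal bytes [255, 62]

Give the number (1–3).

1

Key decimal bytes [197] = c5 is 1 byte ≤ B = 4; zero-pad to 4 bytes: K' = c5 00 00 00.
K' ⊕ ipad = f3 36 36 36; K' ⊕ opad = 99 5c 5c 5c.
m1: inner = H(f3 36 36 36 6e 6c) = 97 d8; tag = H(99 5c 5c 5c 97 d8) = 8c90 ← matches
m2: inner = H(f3 36 36 36 89 9b) = b2 07; tag = H(99 5c 5c 5c b2 07) = a7bf
m3: inner = H(f3 36 36 36 ff 3e) = 28 aa; tag = H(99 5c 5c 5c 28 aa) = 1d62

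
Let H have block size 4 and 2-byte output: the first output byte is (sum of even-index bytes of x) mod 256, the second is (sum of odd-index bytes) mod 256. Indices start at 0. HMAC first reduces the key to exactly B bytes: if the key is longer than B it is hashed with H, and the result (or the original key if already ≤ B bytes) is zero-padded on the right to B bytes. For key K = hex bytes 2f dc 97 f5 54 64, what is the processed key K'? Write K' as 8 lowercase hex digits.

|K| = 6 > B = 4, so first hash the key.
H(K): even-index sum = 282 mod 256 = 26; odd-index sum = 565 mod 256 = 53 → 1a 35.
Zero-pad H(K) = 1a 35 to 4 bytes: K' = 1a 35 00 00.

1a350000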